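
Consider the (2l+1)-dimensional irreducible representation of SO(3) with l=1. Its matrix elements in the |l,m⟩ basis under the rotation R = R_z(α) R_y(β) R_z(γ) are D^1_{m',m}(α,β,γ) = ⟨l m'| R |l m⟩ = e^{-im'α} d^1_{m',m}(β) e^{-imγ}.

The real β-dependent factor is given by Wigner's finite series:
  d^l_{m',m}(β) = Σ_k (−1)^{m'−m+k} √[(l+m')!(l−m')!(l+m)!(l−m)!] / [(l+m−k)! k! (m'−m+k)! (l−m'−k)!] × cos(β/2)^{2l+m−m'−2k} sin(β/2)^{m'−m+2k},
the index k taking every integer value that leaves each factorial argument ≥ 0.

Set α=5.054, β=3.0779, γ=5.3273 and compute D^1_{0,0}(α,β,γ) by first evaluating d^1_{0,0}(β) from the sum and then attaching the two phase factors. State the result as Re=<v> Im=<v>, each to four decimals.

Split into d^1_{0,0}(β=3.0779) × two z-phases.
With c≡cos(β/2)=0.031841 and s≡sin(β/2)=0.999493, N=[1·1·1·1]^{1/2}=1.000000
The bounds max(0,m−m')=0 and min(l+m,l−m')=1 give 2 terms
  k=0: (−1)^0·1.0000/(1)·0.0318^2·0.9995^0 = +0.001014
  k=1: (−1)^1·1.0000/(1)·0.0318^0·0.9995^2 = -0.998986
d^1_{0,0}(3.0779) = +0.001014 -0.998986 = -0.997972
Phases: e^{-i·(0)·5.054}=+1.000000+0.000000i, e^{-i·(0)·5.3273}=+1.000000+0.000000i ⇒ D=-0.997972+0.000000i

Re=-0.9980 Im=0.0000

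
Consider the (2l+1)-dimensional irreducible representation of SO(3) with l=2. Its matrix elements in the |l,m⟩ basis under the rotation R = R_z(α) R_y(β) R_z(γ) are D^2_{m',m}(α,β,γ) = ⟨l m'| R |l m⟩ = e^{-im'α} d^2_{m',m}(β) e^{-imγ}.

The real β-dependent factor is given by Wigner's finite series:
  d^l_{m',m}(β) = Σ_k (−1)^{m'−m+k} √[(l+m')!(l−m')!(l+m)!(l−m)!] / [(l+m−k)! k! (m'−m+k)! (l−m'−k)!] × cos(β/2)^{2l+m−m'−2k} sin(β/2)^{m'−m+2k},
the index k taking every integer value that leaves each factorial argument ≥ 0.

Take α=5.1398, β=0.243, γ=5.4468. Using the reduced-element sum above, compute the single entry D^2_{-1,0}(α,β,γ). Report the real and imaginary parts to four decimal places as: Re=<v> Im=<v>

Re=0.1186 Im=-0.2603

Split into d^2_{-1,0}(β=0.243) × two z-phases.
With c≡cos(β/2)=0.992628 and s≡sin(β/2)=0.121201, N=[1·6·2·2]^{1/2}=4.898979
k∈{1,2} keeps every argument non-negative
  k=1: (−1)^0·4.8990/(2)·0.9926^3·0.1212^1 = +0.290364
  k=2: (−1)^1·4.8990/(2)·0.9926^1·0.1212^3 = -0.004329
d^2_{-1,0}(0.243) = +0.290364 -0.004329 = +0.286035
D = (+0.414516-0.910042i)·(+0.286035)·(+1.000000+0.000000i) = +0.118566-0.260304i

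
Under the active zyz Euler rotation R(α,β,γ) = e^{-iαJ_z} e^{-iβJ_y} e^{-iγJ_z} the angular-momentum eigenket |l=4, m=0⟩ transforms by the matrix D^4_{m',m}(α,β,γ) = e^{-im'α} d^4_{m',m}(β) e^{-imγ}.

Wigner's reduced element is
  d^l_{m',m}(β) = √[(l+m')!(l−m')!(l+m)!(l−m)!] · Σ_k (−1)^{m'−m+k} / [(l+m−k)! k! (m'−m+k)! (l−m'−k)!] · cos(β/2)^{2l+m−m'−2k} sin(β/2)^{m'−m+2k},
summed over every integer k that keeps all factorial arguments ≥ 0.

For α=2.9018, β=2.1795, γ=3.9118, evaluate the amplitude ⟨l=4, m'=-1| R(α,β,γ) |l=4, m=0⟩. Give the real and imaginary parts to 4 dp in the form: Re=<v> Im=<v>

Split into d^4_{-1,0}(β=2.1795) × two z-phases.
Half-angle: c=0.462707, s=0.886511. N=√(6·120·24·24)=643.987578
k∈{1,2,3,4} keeps every argument non-negative
  k=1: (−1)^0·643.9876/(144)·0.4627^7·0.8865^1 = +0.018003
  k=2: (−1)^1·643.9876/(24)·0.4627^5·0.8865^3 = -0.396506
  k=3: (−1)^2·643.9876/(24)·0.4627^3·0.8865^5 = +1.455478
  k=4: (−1)^3·643.9876/(144)·0.4627^1·0.8865^7 = -0.890453
d^4_{-1,0}(2.1795) = +0.018003 -0.396506 +1.455478 -0.890453 = +0.186523
D = (-0.971387+0.237501i)·(+0.186523)·(+1.000000+0.000000i) = -0.181186+0.044299i

Re=-0.1812 Im=0.0443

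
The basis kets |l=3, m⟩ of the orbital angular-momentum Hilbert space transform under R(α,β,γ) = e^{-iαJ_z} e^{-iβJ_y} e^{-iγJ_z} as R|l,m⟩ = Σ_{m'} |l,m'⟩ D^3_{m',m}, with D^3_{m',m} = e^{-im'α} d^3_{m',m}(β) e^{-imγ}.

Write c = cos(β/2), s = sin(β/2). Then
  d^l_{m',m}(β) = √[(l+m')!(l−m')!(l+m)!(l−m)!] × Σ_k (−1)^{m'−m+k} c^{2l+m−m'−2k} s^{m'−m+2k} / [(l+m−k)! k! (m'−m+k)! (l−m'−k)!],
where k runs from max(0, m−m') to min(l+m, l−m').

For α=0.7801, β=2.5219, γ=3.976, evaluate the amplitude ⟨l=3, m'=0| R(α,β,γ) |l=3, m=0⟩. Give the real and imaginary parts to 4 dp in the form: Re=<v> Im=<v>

First d^3_{0,0}(β=2.5219), then the phase factors e^{-i(0)α} and e^{-i(0)γ}:
c=cos(2.5219/2)=0.304912, s=sin(2.5219/2)=0.952380; N=√[6·6·6·6]=36.000000
The bounds max(0,m−m')=0 and min(l+m,l−m')=3 give 4 terms
  k=0: (−1)^0·36.0000/(36)·0.3049^6·0.9524^0 = +0.000804
  k=1: (−1)^1·36.0000/(4)·0.3049^4·0.9524^2 = -0.070561
  k=2: (−1)^2·36.0000/(4)·0.3049^2·0.9524^4 = +0.688389
  k=3: (−1)^3·36.0000/(36)·0.3049^0·0.9524^6 = -0.746213
d^3_{0,0}(2.5219) = +0.000804 -0.070561 +0.688389 -0.746213 = -0.127581
Phases: e^{-i·(0)·0.7801}=+1.000000+0.000000i, e^{-i·(0)·3.976}=+1.000000+0.000000i ⇒ D=-0.127581+0.000000i

Re=-0.1276 Im=0.0000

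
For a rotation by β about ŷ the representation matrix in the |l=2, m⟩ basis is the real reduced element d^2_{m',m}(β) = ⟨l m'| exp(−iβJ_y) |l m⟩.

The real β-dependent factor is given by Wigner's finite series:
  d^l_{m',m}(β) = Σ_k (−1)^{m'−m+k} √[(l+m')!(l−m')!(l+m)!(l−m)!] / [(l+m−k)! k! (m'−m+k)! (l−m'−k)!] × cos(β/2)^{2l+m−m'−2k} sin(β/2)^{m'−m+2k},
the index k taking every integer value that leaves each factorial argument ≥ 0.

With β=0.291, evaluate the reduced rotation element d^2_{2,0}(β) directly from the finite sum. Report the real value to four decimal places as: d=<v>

d^2_{2,0}(β=0.291) via Wigner's sum:
Half-angle: c=0.989434, s=0.144987. N=√(24·1·2·2)=9.797959
The bounds max(0,m−m')=0 and min(l+m,l−m')=0 give 1 term
  k=0: (−1)^2·9.7980/(4)·0.9894^2·0.1450^2 = +0.050409
d^2_{2,0}(0.291) = +0.050409

d=0.0504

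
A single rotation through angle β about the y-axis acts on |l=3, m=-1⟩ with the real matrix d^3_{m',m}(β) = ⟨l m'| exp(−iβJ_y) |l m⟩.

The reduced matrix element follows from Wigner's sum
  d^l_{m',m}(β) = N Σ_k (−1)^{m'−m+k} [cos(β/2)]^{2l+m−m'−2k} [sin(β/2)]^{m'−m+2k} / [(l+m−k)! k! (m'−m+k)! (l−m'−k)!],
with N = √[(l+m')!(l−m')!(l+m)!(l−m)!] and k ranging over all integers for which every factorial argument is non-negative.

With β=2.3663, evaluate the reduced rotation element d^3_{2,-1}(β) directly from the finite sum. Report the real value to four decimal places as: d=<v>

d=0.5419

d^3_{2,-1}(β=2.3663) via Wigner's sum:
With c≡cos(β/2)=0.378010 and s≡sin(β/2)=0.925801, N=[120·1·2·24]^{1/2}=75.894664
The bounds max(0,m−m')=0 and min(l+m,l−m')=1 give 2 terms
  k=0: (−1)^3·75.8947/(12)·0.3780^3·0.9258^3 = -0.271078
  k=1: (−1)^4·75.8947/(24)·0.3780^1·0.9258^5 = +0.813004
d^3_{2,-1}(2.3663) = -0.271078 +0.813004 = +0.541926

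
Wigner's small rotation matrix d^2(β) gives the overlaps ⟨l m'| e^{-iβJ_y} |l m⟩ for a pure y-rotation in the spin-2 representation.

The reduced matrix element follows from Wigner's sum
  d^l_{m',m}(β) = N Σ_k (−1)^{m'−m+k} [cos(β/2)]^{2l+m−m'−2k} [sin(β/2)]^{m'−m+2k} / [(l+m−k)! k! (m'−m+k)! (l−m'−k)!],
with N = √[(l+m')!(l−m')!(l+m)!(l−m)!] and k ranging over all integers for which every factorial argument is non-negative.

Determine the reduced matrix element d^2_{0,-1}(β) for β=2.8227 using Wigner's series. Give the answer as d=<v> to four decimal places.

d^2_{0,-1}(β=2.8227) via Wigner's sum:
With c≡cos(β/2)=0.158772 and s≡sin(β/2)=0.987315, N=[2·2·1·6]^{1/2}=4.898979
The bounds max(0,m−m')=0 and min(l+m,l−m')=1 give 2 terms
  k=0: (−1)^1·4.8990/(2)·0.1588^3·0.9873^1 = -0.009679
  k=1: (−1)^2·4.8990/(2)·0.1588^1·0.9873^3 = +0.374297
d^2_{0,-1}(2.8227) = -0.009679 +0.374297 = +0.364617

d=0.3646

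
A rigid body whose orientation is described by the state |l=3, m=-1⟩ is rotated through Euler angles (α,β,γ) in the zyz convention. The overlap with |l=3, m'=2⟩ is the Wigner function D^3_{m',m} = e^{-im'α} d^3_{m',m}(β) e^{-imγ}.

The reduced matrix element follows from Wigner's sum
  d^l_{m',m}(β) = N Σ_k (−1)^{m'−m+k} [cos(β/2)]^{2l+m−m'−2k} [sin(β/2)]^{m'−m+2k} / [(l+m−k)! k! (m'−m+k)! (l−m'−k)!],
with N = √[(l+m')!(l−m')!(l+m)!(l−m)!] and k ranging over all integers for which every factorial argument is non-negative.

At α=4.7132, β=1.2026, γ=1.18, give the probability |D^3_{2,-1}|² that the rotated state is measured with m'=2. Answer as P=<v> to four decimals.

First d^3_{2,-1}(β=1.2026), then the phase factors e^{-i(2)α} and e^{-i(-1)γ}:
With c≡cos(β/2)=0.824601 and s≡sin(β/2)=0.565715, N=[120·1·2·24]^{1/2}=75.894664
k: max(0,(-1)−(2))=0 … min(3+(-1),3−(2))=1
  k=0: (−1)^3·75.8947/(12)·0.8246^3·0.5657^3 = -0.642029
  k=1: (−1)^4·75.8947/(24)·0.8246^1·0.5657^5 = +0.151089
d^3_{2,-1}(1.2026) = -0.642029 +0.151089 = -0.490940
|D^3_{2,-1}|² = |d^3_{2,-1}(β)|² = (-0.490940)² = 0.241022 (the z-rotation phases have unit modulus)

P=0.2410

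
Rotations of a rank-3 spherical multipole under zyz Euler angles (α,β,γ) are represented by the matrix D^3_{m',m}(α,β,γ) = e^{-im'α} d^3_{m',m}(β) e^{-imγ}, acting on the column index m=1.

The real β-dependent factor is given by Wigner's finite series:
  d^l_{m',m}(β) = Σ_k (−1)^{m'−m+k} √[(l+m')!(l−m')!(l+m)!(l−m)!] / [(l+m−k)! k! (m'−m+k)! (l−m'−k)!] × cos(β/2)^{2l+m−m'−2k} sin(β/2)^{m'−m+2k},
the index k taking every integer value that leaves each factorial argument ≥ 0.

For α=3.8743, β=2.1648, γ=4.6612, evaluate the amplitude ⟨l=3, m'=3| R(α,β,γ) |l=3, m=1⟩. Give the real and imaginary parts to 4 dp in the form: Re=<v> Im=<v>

Re=-0.1228 Im=0.0798

First d^3_{3,1}(β=2.1648), then the phase factors e^{-i(3)α} and e^{-i(1)γ}:
With c≡cos(β/2)=0.469210 and s≡sin(β/2)=0.883086, N=[720·1·24·2]^{1/2}=185.903201
k∈{0} keeps every argument non-negative
  k=0: (−1)^2·185.9032/(48)·0.4692^4·0.8831^2 = +0.146394
d^3_{3,1}(2.1648) = +0.146394
Attach z-rotation phases: D = e^{-i(3)(3.8743)}·(+0.146394)·e^{-i(1)(4.6612)} = -0.122762+0.079754i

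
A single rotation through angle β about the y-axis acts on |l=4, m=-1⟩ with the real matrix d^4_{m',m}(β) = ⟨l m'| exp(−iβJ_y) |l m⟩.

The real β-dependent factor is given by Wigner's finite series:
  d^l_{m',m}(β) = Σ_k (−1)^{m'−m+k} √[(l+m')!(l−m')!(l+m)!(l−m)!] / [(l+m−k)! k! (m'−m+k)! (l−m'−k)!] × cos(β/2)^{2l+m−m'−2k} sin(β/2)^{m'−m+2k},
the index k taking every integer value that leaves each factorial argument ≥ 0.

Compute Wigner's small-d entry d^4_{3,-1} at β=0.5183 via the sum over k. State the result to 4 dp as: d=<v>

d^4_{3,-1}(β=0.5183) via Wigner's sum:
c=cos(0.5183/2)=0.966608, s=sin(0.5183/2)=0.256259; N=√[5040·1·6·120]=1904.940944
Admissible k: 0..1 (factorial args all ≥0)
  k=0: (−1)^4·1904.9409/(144)·0.9666^4·0.2563^4 = +0.049801
  k=1: (−1)^5·1904.9409/(240)·0.9666^2·0.2563^6 = -0.002100
d^4_{3,-1}(0.5183) = +0.049801 -0.002100 = +0.047701

d=0.0477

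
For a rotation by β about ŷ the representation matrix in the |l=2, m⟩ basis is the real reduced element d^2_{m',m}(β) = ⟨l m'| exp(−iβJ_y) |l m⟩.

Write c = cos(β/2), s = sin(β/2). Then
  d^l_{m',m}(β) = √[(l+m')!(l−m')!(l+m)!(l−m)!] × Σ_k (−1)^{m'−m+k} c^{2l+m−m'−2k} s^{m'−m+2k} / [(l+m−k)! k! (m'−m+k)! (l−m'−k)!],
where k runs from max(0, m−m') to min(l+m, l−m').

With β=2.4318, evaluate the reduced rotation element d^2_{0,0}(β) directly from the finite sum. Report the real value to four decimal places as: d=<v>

d^2_{0,0}(β=2.4318) via Wigner's sum:
Half-angle: c=0.347493, s=0.937683. N=√(2·2·2·2)=4.000000
The bounds max(0,m−m')=0 and min(l+m,l−m')=2 give 3 terms
  k=0: (−1)^0·4.0000/(4)·0.3475^4·0.9377^0 = +0.014581
  k=1: (−1)^1·4.0000/(1)·0.3475^2·0.9377^2 = -0.424682
  k=2: (−1)^2·4.0000/(4)·0.3475^0·0.9377^4 = +0.773078
d^2_{0,0}(2.4318) = +0.014581 -0.424682 +0.773078 = +0.362977

d=0.3630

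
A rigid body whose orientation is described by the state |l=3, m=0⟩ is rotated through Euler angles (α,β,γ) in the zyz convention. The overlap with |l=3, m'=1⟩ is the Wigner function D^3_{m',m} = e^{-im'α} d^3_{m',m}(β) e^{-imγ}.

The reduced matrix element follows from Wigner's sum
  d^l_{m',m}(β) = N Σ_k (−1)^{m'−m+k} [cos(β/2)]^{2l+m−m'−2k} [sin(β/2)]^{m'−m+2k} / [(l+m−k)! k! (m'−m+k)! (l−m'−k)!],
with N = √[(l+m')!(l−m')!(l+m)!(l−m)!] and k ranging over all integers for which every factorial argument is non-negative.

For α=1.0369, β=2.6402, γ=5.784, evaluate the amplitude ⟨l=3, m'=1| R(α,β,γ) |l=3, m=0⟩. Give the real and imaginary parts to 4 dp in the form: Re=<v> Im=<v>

D^3_{1,0}(1.0369,2.6402,5.784) = e^{-i·1·1.0369}·d^3_{1,0}(2.6402)·e^{-i·0·5.784}. Compute d first:
With c≡cos(β/2)=0.248079 and s≡sin(β/2)=0.968740, N=[24·2·6·6]^{1/2}=41.569219
The bounds max(0,m−m')=0 and min(l+m,l−m')=2 give 3 terms
  k=0: (−1)^1·41.5692/(12)·0.2481^5·0.9687^1 = -0.003153
  k=1: (−1)^2·41.5692/(4)·0.2481^3·0.9687^3 = +0.144245
  k=2: (−1)^3·41.5692/(12)·0.2481^1·0.9687^5 = -0.733189
d^3_{1,0}(2.6402) = -0.003153 +0.144245 -0.733189 = -0.592097
Phases: e^{-i·(1)·1.0369}=+0.508891-0.860831i, e^{-i·(0)·5.784}=+1.000000+0.000000i ⇒ D=-0.301313+0.509695i

Re=-0.3013 Im=0.5097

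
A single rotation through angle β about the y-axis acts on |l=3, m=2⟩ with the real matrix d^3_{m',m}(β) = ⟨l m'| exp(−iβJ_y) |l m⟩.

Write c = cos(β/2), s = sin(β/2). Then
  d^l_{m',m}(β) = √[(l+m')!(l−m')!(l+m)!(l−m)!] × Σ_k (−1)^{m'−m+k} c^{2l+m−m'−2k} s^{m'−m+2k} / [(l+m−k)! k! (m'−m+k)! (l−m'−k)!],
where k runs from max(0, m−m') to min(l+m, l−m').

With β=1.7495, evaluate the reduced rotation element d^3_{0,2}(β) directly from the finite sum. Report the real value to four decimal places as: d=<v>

d^3_{0,2}(β=1.7495) via Wigner's sum:
c=cos(1.7495/2)=0.641189, s=sin(1.7495/2)=0.767383; N=√[6·6·120·1]=65.726707
The bounds max(0,m−m')=2 and min(l+m,l−m')=3 give 2 terms
  k=2: (−1)^0·65.7267/(12)·0.6412^4·0.7674^2 = +0.545166
  k=3: (−1)^1·65.7267/(12)·0.6412^2·0.7674^4 = -0.780875
d^3_{0,2}(1.7495) = +0.545166 -0.780875 = -0.235709

d=-0.2357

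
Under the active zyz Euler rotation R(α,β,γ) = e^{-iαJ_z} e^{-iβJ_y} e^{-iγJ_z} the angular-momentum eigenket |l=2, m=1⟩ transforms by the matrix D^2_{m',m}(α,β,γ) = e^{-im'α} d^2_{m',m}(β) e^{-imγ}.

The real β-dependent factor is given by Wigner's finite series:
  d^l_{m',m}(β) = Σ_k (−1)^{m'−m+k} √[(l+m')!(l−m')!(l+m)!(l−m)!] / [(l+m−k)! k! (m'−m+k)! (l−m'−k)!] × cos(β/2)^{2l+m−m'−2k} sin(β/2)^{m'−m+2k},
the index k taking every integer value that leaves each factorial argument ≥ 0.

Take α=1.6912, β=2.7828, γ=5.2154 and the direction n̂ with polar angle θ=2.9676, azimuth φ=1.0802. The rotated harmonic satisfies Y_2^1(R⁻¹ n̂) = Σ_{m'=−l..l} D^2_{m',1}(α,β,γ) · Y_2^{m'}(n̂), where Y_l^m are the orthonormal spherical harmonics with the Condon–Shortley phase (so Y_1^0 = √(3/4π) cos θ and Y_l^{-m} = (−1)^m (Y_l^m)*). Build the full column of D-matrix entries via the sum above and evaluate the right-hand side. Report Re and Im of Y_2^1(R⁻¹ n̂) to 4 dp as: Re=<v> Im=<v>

Need the full column D^2_{m',1} for m'=−2..2 at α=1.6912, β=2.7828, γ=5.2154.
cos(β/2)=0.178436, sin(β/2)=0.983952
d^2_{-2,1}: single k=3 term ⇒ +0.339964;  D = -0.088122-0.328344i
d^2_{-1,1}: k∈[2..3] ⇒ +0.092477 -0.937335 = -0.844859;  D = +0.783771-0.315420i
d^2_{0,1}: k∈[1..2] ⇒ +0.013693 -0.416369 = -0.402676;  D = -0.194116-0.352799i
d^2_{1,1}: k∈[0..1] ⇒ +0.001014 -0.092477 = -0.091463;  D = -0.074258+0.053397i
d^2_{2,1}: single k=0 term ⇒ -0.011180;  D = +0.007570+0.008227i
Y_2^{m'}(θ=2.9676,φ=1.0802) and Σ D·Y over m':
  (-0.0881-0.3283i)·(-0.0064-0.0096i)  (+0.7838-0.3154i)·(-0.0621+0.1162i)  (-0.1941-0.3528i)·(+0.6024+0.0000i)  (-0.0743+0.0534i)·(+0.0621+0.1162i)  (+0.0076+0.0082i)·(-0.0064+0.0096i)
Y_2^1(R⁻¹ n̂) = -0.142468-0.104230i

Re=-0.1425 Im=-0.1042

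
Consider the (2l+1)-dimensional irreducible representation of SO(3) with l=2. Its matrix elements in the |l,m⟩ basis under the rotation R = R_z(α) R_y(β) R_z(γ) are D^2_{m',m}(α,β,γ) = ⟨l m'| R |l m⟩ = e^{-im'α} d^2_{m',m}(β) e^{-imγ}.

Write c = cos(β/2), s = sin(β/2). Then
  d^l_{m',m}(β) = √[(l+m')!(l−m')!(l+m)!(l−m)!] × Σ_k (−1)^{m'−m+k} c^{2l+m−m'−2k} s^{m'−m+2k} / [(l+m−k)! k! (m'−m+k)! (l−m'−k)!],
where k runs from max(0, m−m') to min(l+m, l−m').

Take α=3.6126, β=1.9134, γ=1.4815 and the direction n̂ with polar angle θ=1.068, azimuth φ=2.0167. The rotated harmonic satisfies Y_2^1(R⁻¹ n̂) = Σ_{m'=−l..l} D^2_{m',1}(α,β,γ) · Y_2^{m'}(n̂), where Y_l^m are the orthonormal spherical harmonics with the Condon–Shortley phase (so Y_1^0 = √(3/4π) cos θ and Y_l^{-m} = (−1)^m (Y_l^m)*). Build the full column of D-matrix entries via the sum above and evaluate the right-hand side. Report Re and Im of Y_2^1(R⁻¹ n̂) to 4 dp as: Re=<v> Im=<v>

Need the full column D^2_{m',1} for m'=−2..2 at α=3.6126, β=1.9134, γ=1.4815.
cos(β/2)=0.576220, sin(β/2)=0.817294
d^2_{-2,1}: single k=3 term ⇒ +0.629150;  D = +0.539794-0.323191i
d^2_{-1,1}: k∈[2..3] ⇒ +0.665358 -0.446184 = +0.219174;  D = -0.116478+0.185661i
d^2_{0,1}: k∈[1..2] ⇒ +0.383018 -0.770548 = -0.387530;  D = -0.034559+0.385986i
d^2_{1,1}: k∈[0..1] ⇒ +0.110244 -0.665358 = -0.555114;  D = -0.206785-0.515162i
d^2_{2,1}: single k=0 term ⇒ -0.312733;  D = +0.235511+0.205759i
Y_2^{m'}(θ=1.068,φ=2.0167) and Σ D·Y over m':
  (+0.5398-0.3232i)·(-0.1863+0.2308i)  (-0.1165+0.1857i)·(-0.1407-0.2943i)  (-0.0346+0.3860i)·(-0.0957+0.0000i)  (-0.2068-0.5152i)·(+0.1407-0.2943i)  (+0.2355+0.2058i)·(-0.1863-0.2308i)
Y_2^1(R⁻¹ n̂) = -0.128693+0.051713i

Re=-0.1287 Im=0.0517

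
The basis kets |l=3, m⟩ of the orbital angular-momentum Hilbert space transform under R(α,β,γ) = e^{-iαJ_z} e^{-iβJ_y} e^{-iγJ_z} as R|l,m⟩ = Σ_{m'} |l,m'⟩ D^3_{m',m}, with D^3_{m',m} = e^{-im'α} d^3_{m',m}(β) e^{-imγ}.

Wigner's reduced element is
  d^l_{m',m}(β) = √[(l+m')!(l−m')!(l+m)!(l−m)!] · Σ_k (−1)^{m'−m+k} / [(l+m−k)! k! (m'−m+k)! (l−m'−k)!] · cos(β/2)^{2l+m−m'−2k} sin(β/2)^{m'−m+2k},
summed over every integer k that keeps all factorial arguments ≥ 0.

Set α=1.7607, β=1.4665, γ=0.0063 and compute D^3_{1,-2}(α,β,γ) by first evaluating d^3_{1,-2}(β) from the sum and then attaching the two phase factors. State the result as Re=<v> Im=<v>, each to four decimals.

Re=0.0815 Im=0.4550

First d^3_{1,-2}(β=1.4665), then the phase factors e^{-i(1)α} and e^{-i(-2)γ}:
With c≡cos(β/2)=0.743003 and s≡sin(β/2)=0.669288, N=[24·2·1·120]^{1/2}=75.894664
k: max(0,(-2)−(1))=0 … min(3+(-2),3−(1))=1
  k=0: (−1)^3·75.8947/(12)·0.7430^3·0.6693^3 = -0.777752
  k=1: (−1)^4·75.8947/(24)·0.7430^1·0.6693^5 = +0.315541
d^3_{1,-2}(1.4665) = -0.777752 +0.315541 = -0.462211
D = (-0.188764-0.982022i)·(-0.462211)·(+0.999921+0.012600i) = +0.081523+0.454965i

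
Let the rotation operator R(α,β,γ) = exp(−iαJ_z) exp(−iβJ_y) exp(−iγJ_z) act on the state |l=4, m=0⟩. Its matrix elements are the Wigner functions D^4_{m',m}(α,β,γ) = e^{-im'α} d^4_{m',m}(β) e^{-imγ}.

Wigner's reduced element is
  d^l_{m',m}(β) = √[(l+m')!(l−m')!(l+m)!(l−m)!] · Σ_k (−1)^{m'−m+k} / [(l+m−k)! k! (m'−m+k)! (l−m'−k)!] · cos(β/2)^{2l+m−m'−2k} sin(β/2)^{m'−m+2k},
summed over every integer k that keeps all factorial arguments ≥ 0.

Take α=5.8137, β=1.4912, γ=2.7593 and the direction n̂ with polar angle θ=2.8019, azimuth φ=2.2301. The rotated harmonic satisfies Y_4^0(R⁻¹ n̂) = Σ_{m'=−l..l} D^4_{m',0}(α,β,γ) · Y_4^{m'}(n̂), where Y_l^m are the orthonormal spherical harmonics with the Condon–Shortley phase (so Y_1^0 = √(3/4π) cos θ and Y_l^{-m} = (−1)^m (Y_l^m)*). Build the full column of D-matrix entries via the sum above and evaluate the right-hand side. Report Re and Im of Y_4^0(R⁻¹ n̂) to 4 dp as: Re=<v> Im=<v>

Re=-0.0560 Im=0.0000

Need the full column D^4_{m',0} for m'=−4..4 at α=5.8137, β=1.4912, γ=2.7593.
cos(β/2)=0.734681, sin(β/2)=0.678413
d^4_{-4,0}: single k=4 term ⇒ +0.516321;  D = -0.156104-0.492158i
d^4_{-3,0}: k∈[3..4] ⇒ +0.790751 -0.674265 = +0.116487;  D = +0.018828-0.114955i
d^4_{-2,0}: k∈[2..4] ⇒ +0.686597 -1.561209 +0.499209 = -0.375403;  D = -0.221720+0.302931i
d^4_{-1,0}: k∈[1..4] ⇒ +0.350510 -1.793256 +1.529089 -0.217306 = -0.130963;  D = -0.116793+0.059251i
d^4_{0,0}: k∈[0..4] ⇒ +0.084877 -1.157979 +2.221640 -0.841941 +0.044870 = +0.351467;  D = +0.351467+0.000000i
d^4_{1,0}: k∈[0..3] ⇒ -0.350510 +1.793256 -1.529089 +0.217306 = +0.130963;  D = +0.116793+0.059251i
d^4_{2,0}: k∈[0..2] ⇒ +0.686597 -1.561209 +0.499209 = -0.375403;  D = -0.221720-0.302931i
d^4_{3,0}: k∈[0..1] ⇒ -0.790751 +0.674265 = -0.116487;  D = -0.018828-0.114955i
d^4_{4,0}: single k=0 term ⇒ +0.516321;  D = -0.156104+0.492158i
Y_4^{m'}(θ=2.8019,φ=2.2301) and Σ D·Y over m':
  (-0.1561-0.4922i)·(-0.0048-0.0026i)  (+0.0188-0.1150i)·(-0.0401+0.0173i)  (-0.2217+0.3029i)·(-0.0484+0.1878i)  (-0.1168+0.0593i)·(+0.2934+0.3786i)  (+0.3515+0.0000i)·(+0.4221+0.0000i)  (+0.1168+0.0593i)·(-0.2934+0.3786i)  (-0.2217-0.3029i)·(-0.0484-0.1878i)  (-0.0188-0.1150i)·(+0.0401+0.0173i)  (-0.1561+0.4922i)·(-0.0048+0.0026i)
Y_4^0(R⁻¹ n̂) = -0.056013+0.000000i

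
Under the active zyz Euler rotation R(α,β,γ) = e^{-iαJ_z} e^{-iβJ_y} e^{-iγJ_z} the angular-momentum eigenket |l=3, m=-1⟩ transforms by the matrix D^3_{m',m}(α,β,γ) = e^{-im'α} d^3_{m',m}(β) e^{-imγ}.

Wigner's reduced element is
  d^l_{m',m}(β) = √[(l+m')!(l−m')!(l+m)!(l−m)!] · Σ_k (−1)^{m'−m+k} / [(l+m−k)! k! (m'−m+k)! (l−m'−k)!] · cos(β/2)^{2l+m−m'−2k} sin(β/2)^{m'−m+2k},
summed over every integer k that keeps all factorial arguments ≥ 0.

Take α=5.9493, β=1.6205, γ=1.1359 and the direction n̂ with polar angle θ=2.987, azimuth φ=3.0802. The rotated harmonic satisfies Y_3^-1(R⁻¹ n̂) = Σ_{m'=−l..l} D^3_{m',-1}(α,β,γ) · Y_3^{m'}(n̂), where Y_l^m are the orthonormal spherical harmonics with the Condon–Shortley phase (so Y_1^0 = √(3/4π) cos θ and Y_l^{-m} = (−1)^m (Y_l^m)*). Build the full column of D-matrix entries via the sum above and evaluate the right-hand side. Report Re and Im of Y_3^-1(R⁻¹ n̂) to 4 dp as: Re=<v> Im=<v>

Re=-0.1172 Im=-0.2825

Need the full column D^3_{m',-1} for m'=−3..3 at α=5.9493, β=1.6205, γ=1.1359.
cos(β/2)=0.689317, sin(β/2)=0.724460
d^3_{-3,-1}: single k=2 term ⇒ +0.458934;  D = +0.454805+0.061424i
d^3_{-2,-1}: k∈[1..2] ⇒ +0.356542 -0.787644 = -0.431102;  D = -0.384722-0.194521i
d^3_{-1,-1}: k∈[0..2] ⇒ +0.107279 -0.947971 +0.785319 = -0.055373;  D = -0.038498-0.039800i
d^3_{0,-1}: k∈[0..2] ⇒ -0.390572 +1.294231 -0.476519 = +0.427140;  D = +0.179961+0.387379i
d^3_{1,-1}: k∈[0..2] ⇒ +0.710978 -1.047092 +0.144572 = -0.191542;  D = -0.019315-0.190565i
d^3_{2,-1}: k∈[0..1] ⇒ -0.787644 +0.435001 = -0.352643;  D = +0.081381-0.343125i
d^3_{3,-1}: single k=0 term ⇒ +0.506921;  D = -0.272167+0.427662i
Y_3^{m'}(θ=2.987,φ=3.0802) and Σ D·Y over m':
  (+0.4548+0.0614i)·(-0.0015-0.0003i)  (-0.3847-0.1945i)·(-0.0238-0.0029i)  (-0.0385-0.0398i)·(-0.1928-0.0119i)  (+0.1800+0.3874i)·(-0.6937+0.0000i)  (-0.0193-0.1906i)·(+0.1928-0.0119i)  (+0.0814-0.3431i)·(-0.0238+0.0029i)  (-0.2722+0.4277i)·(+0.0015-0.0003i)
Y_3^-1(R⁻¹ n̂) = -0.117187-0.282482i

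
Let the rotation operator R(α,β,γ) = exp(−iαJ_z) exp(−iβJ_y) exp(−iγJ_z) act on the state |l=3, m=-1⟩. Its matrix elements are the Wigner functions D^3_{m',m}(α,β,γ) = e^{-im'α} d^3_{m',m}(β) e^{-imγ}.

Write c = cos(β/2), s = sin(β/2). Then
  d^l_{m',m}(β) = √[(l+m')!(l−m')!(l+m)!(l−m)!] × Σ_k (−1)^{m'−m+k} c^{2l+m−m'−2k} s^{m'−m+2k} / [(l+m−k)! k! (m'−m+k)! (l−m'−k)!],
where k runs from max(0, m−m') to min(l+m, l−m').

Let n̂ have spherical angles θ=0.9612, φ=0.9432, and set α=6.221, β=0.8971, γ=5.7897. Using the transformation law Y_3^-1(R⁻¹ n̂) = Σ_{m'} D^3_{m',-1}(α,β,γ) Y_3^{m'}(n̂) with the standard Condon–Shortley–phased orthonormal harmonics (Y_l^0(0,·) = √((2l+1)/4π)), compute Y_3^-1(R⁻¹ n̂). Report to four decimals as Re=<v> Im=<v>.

Need the full column D^3_{m',-1} for m'=−3..3 at α=6.221, β=0.8971, γ=5.7897.
cos(β/2)=0.901077, sin(β/2)=0.433659
d^3_{-3,-1}: single k=2 term ⇒ +0.480165;  D = +0.373351-0.301940i
d^3_{-2,-1}: k∈[1..2] ⇒ +0.814625 -0.377365 = +0.437260;  D = +0.356421-0.253300i
d^3_{-1,-1}: k∈[0..2] ⇒ +0.535268 -0.991825 +0.172294 = -0.284263;  D = -0.241495+0.149952i
d^3_{0,-1}: k∈[0..2] ⇒ -0.892377 +0.620074 -0.047874 = -0.320177;  D = -0.281976+0.151667i
d^3_{1,-1}: k∈[0..2] ⇒ +0.743869 -0.229725 +0.006651 = +0.520794;  D = +0.473102-0.217719i
d^3_{2,-1}: k∈[0..1] ⇒ -0.377365 +0.043702 = -0.333663;  D = -0.311190+0.120382i
d^3_{3,-1}: single k=0 term ⇒ +0.111215;  D = +0.106018-0.033602i
Y_3^{m'}(θ=0.9612,φ=0.9432) and Σ D·Y over m':
  (+0.3734-0.3019i)·(-0.2188-0.0706i)  (+0.3564-0.2533i)·(-0.1221-0.3739i)  (-0.2415+0.1500i)·(+0.0994-0.1370i)  (-0.2820+0.1517i)·(-0.2908+0.0000i)  (+0.4731-0.2177i)·(-0.0994-0.1370i)  (-0.3112+0.1204i)·(-0.1221+0.3739i)  (+0.1060-0.0336i)·(+0.2188-0.0706i)
Y_3^-1(R⁻¹ n̂) = -0.225764-0.247791i

Re=-0.2258 Im=-0.2478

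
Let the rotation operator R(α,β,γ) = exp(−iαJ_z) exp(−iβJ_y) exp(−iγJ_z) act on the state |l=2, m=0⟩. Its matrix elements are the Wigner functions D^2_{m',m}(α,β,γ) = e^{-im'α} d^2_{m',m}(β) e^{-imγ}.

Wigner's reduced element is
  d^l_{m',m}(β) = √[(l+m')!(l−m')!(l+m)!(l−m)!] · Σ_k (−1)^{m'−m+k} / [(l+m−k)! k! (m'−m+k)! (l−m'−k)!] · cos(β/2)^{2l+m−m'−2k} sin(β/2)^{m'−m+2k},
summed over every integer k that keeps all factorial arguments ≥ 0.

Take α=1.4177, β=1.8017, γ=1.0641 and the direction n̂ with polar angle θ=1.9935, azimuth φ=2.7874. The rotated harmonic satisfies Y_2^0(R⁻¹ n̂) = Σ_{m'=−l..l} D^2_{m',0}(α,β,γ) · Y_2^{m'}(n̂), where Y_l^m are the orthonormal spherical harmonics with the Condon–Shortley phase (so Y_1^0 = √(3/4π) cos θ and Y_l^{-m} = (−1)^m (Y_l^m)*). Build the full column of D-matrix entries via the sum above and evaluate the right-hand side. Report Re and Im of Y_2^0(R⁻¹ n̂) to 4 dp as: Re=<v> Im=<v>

Re=-0.2458 Im=0.0000

Need the full column D^2_{m',0} for m'=−2..2 at α=1.4177, β=1.8017, γ=1.0641.
cos(β/2)=0.620944, sin(β/2)=0.783855
d^2_{-2,0}: single k=2 term ⇒ +0.580299;  D = -0.553308+0.174920i
d^2_{-1,0}: k∈[1..2] ⇒ +0.459694 -0.732546 = -0.272853;  D = -0.041610-0.269661i
d^2_{0,0}: k∈[0..2] ⇒ +0.148665 -0.947624 +0.377523 = -0.421436;  D = -0.421436+0.000000i
d^2_{1,0}: k∈[0..1] ⇒ -0.459694 +0.732546 = +0.272853;  D = +0.041610-0.269661i
d^2_{2,0}: single k=0 term ⇒ +0.580299;  D = -0.553308-0.174920i
Y_2^{m'}(θ=1.9935,φ=2.7874) and Σ D·Y over m':
  (-0.5533+0.1749i)·(+0.2440+0.2090i)  (-0.0416-0.2697i)·(+0.2711+0.1002i)  (-0.4214+0.0000i)·(-0.1562+0.0000i)  (+0.0416-0.2697i)·(-0.2711+0.1002i)  (-0.5533-0.1749i)·(+0.2440-0.2090i)
Y_2^0(R⁻¹ n̂) = -0.245795+0.000000i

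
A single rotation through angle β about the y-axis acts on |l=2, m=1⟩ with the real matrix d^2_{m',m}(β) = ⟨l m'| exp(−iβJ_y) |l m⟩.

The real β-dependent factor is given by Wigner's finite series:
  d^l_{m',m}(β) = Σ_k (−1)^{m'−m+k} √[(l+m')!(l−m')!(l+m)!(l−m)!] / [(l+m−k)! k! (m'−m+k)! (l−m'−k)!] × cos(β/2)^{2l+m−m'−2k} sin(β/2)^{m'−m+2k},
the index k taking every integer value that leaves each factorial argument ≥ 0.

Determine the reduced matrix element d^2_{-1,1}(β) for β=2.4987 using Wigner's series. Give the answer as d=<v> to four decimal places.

d=-0.5408

d^2_{-1,1}(β=2.4987) via Wigner's sum:
c=cos(2.4987/2)=0.315939, s=sin(2.4987/2)=0.948779; N=√[1·6·6·1]=6.000000
Admissible k: 2..3 (factorial args all ≥0)
  k=2: (−1)^0·6.0000/(2)·0.3159^2·0.9488^2 = +0.269562
  k=3: (−1)^1·6.0000/(6)·0.3159^0·0.9488^4 = -0.810328
d^2_{-1,1}(2.4987) = +0.269562 -0.810328 = -0.540766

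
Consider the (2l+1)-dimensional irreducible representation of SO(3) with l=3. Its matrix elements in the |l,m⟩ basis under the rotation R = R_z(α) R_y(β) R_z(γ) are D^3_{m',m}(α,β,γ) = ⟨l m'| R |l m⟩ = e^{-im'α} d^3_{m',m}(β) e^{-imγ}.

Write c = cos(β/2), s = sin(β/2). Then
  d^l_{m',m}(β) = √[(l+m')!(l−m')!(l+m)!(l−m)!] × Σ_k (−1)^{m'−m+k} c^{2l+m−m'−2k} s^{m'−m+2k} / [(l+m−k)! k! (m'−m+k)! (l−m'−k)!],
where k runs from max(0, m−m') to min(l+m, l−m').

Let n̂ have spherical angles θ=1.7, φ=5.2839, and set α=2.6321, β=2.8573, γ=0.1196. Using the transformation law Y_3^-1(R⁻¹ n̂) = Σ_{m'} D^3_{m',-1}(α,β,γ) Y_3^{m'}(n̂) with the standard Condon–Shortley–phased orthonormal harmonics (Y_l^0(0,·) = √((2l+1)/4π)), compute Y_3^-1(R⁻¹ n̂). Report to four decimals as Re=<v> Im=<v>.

Need the full column D^3_{m',-1} for m'=−3..3 at α=2.6321, β=2.8573, γ=0.1196.
cos(β/2)=0.141668, sin(β/2)=0.989914
d^3_{-3,-1}: single k=2 term ⇒ +0.001529;  D = -0.000246+0.001509i
d^3_{-2,-1}: k∈[1..2] ⇒ +0.000179 -0.017444 = -0.017265;  D = -0.010740+0.013518i
d^3_{-1,-1}: k∈[0..2] ⇒ +0.000008 -0.003158 +0.115634 = +0.112484;  D = -0.104042+0.042754i
d^3_{0,-1}: k∈[0..2] ⇒ -0.000196 +0.028663 -0.466499 = -0.438032;  D = -0.434902-0.052264i
d^3_{1,-1}: k∈[0..2] ⇒ +0.002368 -0.154179 +0.940991 = +0.789180;  D = -0.638101-0.464363i
d^3_{2,-1}: k∈[0..1] ⇒ -0.017444 +0.425853 = +0.408409;  D = +0.171074+0.370853i
d^3_{3,-1}: single k=0 term ⇒ +0.074641;  D = +0.005763-0.074419i
Y_3^{m'}(θ=1.7,φ=5.2839) and Σ D·Y over m':
  (-0.0002+0.0015i)·(-0.4027+0.0583i)  (-0.0107+0.0135i)·(+0.0537-0.1178i)  (-0.1040+0.0428i)·(-0.1590-0.2472i)  (-0.4349-0.0523i)·(+0.1403+0.0000i)  (-0.6381-0.4644i)·(+0.1590-0.2472i)  (+0.1711+0.3709i)·(+0.0537+0.1178i)  (+0.0058-0.0744i)·(+0.4027+0.0583i)
Y_3^-1(R⁻¹ n̂) = -0.276927+0.107318i

Re=-0.2769 Im=0.1073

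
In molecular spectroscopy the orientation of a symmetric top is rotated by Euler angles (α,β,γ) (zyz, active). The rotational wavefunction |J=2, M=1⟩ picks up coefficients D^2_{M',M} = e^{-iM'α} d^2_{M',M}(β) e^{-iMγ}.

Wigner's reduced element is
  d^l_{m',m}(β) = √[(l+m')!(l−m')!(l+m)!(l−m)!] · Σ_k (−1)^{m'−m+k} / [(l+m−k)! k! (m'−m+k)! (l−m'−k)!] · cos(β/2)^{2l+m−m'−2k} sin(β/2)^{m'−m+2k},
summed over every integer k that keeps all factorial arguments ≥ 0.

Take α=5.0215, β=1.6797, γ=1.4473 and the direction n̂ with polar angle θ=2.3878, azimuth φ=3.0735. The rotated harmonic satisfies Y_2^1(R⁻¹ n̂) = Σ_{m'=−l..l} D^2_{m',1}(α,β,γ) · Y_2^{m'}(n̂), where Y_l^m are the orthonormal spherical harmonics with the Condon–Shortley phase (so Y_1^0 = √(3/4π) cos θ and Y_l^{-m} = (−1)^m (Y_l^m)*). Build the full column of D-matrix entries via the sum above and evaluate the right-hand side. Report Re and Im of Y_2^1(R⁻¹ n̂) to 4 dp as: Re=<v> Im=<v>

Re=-0.0713 Im=-0.1092

Need the full column D^2_{m',1} for m'=−2..2 at α=5.0215, β=1.6797, γ=1.4473.
cos(β/2)=0.667575, sin(β/2)=0.744543
d^2_{-2,1}: single k=3 term ⇒ +0.551060;  D = -0.372272+0.406302i
d^2_{-1,1}: k∈[2..3] ⇒ +0.741140 -0.307298 = +0.433843;  D = -0.393875-0.181884i
d^2_{0,1}: k∈[1..2] ⇒ +0.542581 -0.674908 = -0.132327;  D = -0.016300+0.131319i
d^2_{1,1}: k∈[0..1] ⇒ +0.198609 -0.741140 = -0.542531;  D = -0.533212+0.100124i
d^2_{2,1}: single k=0 term ⇒ -0.443016;  D = -0.210339-0.389898i
Y_2^{m'}(θ=2.3878,φ=3.0735) and Σ D·Y over m':
  (-0.3723+0.4063i)·(+0.1793+0.0246i)  (-0.3939-0.1819i)·(+0.3846+0.0262i)  (-0.0163+0.1313i)·(+0.1876+0.0000i)  (-0.5332+0.1001i)·(-0.3846+0.0262i)  (-0.2103-0.3899i)·(+0.1793-0.0246i)
Y_2^1(R⁻¹ n̂) = -0.071321-0.109185i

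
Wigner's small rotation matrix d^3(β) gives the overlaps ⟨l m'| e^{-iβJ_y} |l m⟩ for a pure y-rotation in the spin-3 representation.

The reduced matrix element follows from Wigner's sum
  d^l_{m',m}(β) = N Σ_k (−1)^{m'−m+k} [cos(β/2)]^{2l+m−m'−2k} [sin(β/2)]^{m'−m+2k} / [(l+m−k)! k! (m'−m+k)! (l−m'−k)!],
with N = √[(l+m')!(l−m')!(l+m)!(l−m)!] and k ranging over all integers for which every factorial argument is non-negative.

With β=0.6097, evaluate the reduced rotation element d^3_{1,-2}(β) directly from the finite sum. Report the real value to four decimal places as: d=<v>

d^3_{1,-2}(β=0.6097) via Wigner's sum:
With c≡cos(β/2)=0.953892 and s≡sin(β/2)=0.300150, N=[24·2·1·120]^{1/2}=75.894664
k: max(0,(-2)−(1))=0 … min(3+(-2),3−(1))=1
  k=0: (−1)^3·75.8947/(12)·0.9539^3·0.3002^3 = -0.148437
  k=1: (−1)^4·75.8947/(24)·0.9539^1·0.3002^5 = +0.007348
d^3_{1,-2}(0.6097) = -0.148437 +0.007348 = -0.141089

d=-0.1411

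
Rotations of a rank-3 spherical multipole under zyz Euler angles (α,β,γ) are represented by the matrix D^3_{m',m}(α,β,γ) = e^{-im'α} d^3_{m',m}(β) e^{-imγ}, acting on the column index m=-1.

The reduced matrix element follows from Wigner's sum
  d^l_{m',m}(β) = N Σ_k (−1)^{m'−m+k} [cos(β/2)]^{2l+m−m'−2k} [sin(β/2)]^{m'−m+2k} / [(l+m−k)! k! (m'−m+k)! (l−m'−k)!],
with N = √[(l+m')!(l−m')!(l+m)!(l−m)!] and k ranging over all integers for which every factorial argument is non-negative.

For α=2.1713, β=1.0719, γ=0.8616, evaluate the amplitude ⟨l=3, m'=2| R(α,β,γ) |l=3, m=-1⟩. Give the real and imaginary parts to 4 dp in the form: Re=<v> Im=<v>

Re=0.4157 Im=-0.1468

First d^3_{2,-1}(β=1.0719), then the phase factors e^{-i(2)α} and e^{-i(-1)γ}:
Half-angle: c=0.859784, s=0.510658. N=√(120·1·2·24)=75.894664
Admissible k: 0..1 (factorial args all ≥0)
  k=0: (−1)^3·75.8947/(12)·0.8598^3·0.5107^3 = -0.535289
  k=1: (−1)^4·75.8947/(24)·0.8598^1·0.5107^5 = +0.094415
d^3_{2,-1}(1.0719) = -0.535289 +0.094415 = -0.440874
Attach z-rotation phases: D = e^{-i(2)(2.1713)}·(-0.440874)·e^{-i(-1)(0.8616)} = +0.415723-0.146780i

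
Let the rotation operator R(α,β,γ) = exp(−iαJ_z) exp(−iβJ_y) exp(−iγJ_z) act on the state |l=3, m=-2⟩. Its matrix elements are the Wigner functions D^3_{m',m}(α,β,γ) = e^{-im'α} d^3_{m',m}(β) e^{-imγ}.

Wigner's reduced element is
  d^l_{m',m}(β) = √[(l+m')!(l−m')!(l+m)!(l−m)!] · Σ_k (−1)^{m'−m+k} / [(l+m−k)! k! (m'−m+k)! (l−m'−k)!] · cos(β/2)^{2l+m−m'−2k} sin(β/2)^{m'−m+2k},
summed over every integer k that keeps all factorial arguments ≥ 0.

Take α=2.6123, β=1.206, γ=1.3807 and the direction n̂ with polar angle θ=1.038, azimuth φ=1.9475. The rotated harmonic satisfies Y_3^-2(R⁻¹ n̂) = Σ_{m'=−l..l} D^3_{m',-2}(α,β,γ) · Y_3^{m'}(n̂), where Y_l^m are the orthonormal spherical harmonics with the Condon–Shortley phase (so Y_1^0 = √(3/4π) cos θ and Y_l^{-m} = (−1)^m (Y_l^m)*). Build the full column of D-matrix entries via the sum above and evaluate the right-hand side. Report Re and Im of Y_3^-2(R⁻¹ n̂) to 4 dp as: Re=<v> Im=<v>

Re=0.2528 Im=0.1206

Need the full column D^3_{m',-2} for m'=−3..3 at α=2.6123, β=1.206, γ=1.3807.
cos(β/2)=0.823638, sin(β/2)=0.567116
d^3_{-3,-2}: single k=1 term ⇒ +0.526537;  D = -0.203721-0.485530i
d^3_{-2,-2}: k∈[0..1] ⇒ +0.312189 -0.740047 = -0.427857;  D = +0.056321-0.424134i
d^3_{-1,-2}: k∈[0..1] ⇒ -0.679757 +0.644547 = -0.035210;  D = -0.021624+0.027787i
d^3_{0,-2}: k∈[0..1] ⇒ +0.810681 -0.384345 = +0.426336;  D = -0.395893+0.158213i
d^3_{1,-2}: k∈[0..1] ⇒ -0.644547 +0.152790 = -0.491757;  D = -0.486301-0.073050i
d^3_{2,-2}: k∈[0..1] ⇒ +0.350857 -0.033268 = +0.317589;  D = -0.247269-0.199300i
d^3_{3,-2}: single k=0 term ⇒ -0.118351;  D = -0.042036-0.110634i
Y_3^{m'}(θ=1.038,φ=1.9475) and Σ D·Y over m':
  (-0.2037-0.4855i)·(+0.2412+0.1137i)  (+0.0563-0.4241i)·(-0.2809+0.2635i)  (-0.0216+0.0278i)·(-0.0297-0.0751i)  (-0.3959+0.1582i)·(-0.3241+0.0000i)  (-0.4863-0.0730i)·(+0.0297-0.0751i)  (-0.2473-0.1993i)·(-0.2809-0.2635i)  (-0.0420-0.1106i)·(-0.2412+0.1137i)
Y_3^-2(R⁻¹ n̂) = +0.252827+0.120626i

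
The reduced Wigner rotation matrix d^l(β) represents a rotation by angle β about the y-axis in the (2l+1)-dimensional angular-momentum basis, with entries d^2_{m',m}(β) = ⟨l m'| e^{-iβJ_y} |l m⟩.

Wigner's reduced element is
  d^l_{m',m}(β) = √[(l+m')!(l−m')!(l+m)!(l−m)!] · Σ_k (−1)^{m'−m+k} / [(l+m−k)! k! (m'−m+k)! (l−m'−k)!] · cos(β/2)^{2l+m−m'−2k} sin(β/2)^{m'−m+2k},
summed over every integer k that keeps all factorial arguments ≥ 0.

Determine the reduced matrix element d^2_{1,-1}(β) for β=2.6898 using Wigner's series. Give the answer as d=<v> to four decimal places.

d^2_{1,-1}(β=2.6898) via Wigner's sum:
c=cos(2.6898/2)=0.223980, s=sin(2.6898/2)=0.974594; N=√[6·1·1·6]=6.000000
k∈{0,1} keeps every argument non-negative
  k=0: (−1)^2·6.0000/(2)·0.2240^2·0.9746^2 = +0.142951
  k=1: (−1)^3·6.0000/(6)·0.2240^0·0.9746^4 = -0.902183
d^2_{1,-1}(2.6898) = +0.142951 -0.902183 = -0.759232

d=-0.7592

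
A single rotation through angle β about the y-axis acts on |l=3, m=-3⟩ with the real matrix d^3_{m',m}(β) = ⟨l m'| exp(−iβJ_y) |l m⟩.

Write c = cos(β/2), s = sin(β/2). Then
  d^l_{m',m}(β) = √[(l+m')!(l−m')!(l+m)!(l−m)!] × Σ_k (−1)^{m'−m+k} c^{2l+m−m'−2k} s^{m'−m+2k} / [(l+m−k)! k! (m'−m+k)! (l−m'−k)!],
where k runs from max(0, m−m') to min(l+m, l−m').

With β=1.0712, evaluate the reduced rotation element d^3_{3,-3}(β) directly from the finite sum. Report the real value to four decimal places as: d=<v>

d=0.0177

d^3_{3,-3}(β=1.0712) via Wigner's sum:
Half-angle: c=0.859963, s=0.510357. N=√(720·1·1·720)=720.000000
The bounds max(0,m−m')=0 and min(l+m,l−m')=0 give 1 term
  k=0: (−1)^6·720.0000/(720)·0.8600^0·0.5104^6 = +0.017670
d^3_{3,-3}(1.0712) = +0.017670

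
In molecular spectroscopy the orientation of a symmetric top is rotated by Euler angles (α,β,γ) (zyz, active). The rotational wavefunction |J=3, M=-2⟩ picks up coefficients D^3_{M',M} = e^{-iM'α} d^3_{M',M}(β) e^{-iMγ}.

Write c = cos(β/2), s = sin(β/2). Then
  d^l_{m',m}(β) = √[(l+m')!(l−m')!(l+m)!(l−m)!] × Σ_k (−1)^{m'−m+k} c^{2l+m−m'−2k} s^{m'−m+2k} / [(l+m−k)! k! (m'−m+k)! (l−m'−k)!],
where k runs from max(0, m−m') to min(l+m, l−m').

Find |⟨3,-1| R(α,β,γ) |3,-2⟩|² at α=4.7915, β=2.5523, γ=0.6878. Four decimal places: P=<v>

D^3_{-1,-2}(4.7915,2.5523,0.6878) = e^{-i·-1·4.7915}·d^3_{-1,-2}(2.5523)·e^{-i·-2·0.6878}. Compute d first:
With c≡cos(β/2)=0.290401 and s≡sin(β/2)=0.956905, N=[2·24·1·120]^{1/2}=75.894664
Admissible k: 0..1 (factorial args all ≥0)
  k=0: (−1)^1·75.8947/(24)·0.2904^5·0.9569^1 = -0.006250
  k=1: (−1)^2·75.8947/(12)·0.2904^3·0.9569^3 = +0.135716
d^3_{-1,-2}(2.5523) = -0.006250 +0.135716 = +0.129467
|D^3_{-1,-2}|² = |d^3_{-1,-2}(β)|² = (+0.129467)² = 0.016762 (the z-rotation phases have unit modulus)

P=0.0168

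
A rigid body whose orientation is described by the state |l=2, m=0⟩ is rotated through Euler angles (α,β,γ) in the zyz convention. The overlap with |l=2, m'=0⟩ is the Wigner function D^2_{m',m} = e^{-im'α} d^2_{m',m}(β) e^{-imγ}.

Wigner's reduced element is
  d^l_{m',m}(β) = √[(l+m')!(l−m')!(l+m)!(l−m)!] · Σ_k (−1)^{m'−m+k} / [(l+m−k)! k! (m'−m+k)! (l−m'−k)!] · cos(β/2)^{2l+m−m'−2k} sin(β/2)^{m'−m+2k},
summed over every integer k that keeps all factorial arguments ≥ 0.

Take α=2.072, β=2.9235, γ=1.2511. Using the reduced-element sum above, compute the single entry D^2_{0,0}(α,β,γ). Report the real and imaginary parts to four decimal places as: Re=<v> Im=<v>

D^2_{0,0}(2.072,2.9235,1.2511) = e^{-i·0·2.072}·d^2_{0,0}(2.9235)·e^{-i·0·1.2511}. Compute d first:
Half-angle: c=0.108830, s=0.994060. N=√(2·2·2·2)=4.000000
The bounds max(0,m−m')=0 and min(l+m,l−m')=2 give 3 terms
  k=0: (−1)^0·4.0000/(4)·0.1088^4·0.9941^0 = +0.000140
  k=1: (−1)^1·4.0000/(1)·0.1088^2·0.9941^2 = -0.046815
  k=2: (−1)^2·4.0000/(4)·0.1088^0·0.9941^4 = +0.976452
d^2_{0,0}(2.9235) = +0.000140 -0.046815 +0.976452 = +0.929777
Phases: e^{-i·(0)·2.072}=+1.000000+0.000000i, e^{-i·(0)·1.2511}=+1.000000+0.000000i ⇒ D=+0.929777+0.000000i

Re=0.9298 Im=0.0000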